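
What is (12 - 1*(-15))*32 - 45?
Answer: 819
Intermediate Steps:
(12 - 1*(-15))*32 - 45 = (12 + 15)*32 - 45 = 27*32 - 45 = 864 - 45 = 819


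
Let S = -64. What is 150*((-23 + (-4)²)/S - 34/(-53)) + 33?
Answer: 246993/1696 ≈ 145.63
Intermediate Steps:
150*((-23 + (-4)²)/S - 34/(-53)) + 33 = 150*((-23 + (-4)²)/(-64) - 34/(-53)) + 33 = 150*((-23 + 16)*(-1/64) - 34*(-1/53)) + 33 = 150*(-7*(-1/64) + 34/53) + 33 = 150*(7/64 + 34/53) + 33 = 150*(2547/3392) + 33 = 191025/1696 + 33 = 246993/1696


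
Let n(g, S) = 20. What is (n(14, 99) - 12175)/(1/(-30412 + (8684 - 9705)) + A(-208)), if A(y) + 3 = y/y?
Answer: 382068115/62867 ≈ 6077.4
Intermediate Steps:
A(y) = -2 (A(y) = -3 + y/y = -3 + 1 = -2)
(n(14, 99) - 12175)/(1/(-30412 + (8684 - 9705)) + A(-208)) = (20 - 12175)/(1/(-30412 + (8684 - 9705)) - 2) = -12155/(1/(-30412 - 1021) - 2) = -12155/(1/(-31433) - 2) = -12155/(-1/31433 - 2) = -12155/(-62867/31433) = -12155*(-31433/62867) = 382068115/62867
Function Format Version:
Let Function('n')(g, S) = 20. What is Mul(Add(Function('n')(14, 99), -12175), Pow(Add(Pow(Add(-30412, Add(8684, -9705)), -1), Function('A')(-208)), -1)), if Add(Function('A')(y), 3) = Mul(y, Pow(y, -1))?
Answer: Rational(382068115, 62867) ≈ 6077.4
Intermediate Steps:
Function('A')(y) = -2 (Function('A')(y) = Add(-3, Mul(y, Pow(y, -1))) = Add(-3, 1) = -2)
Mul(Add(Function('n')(14, 99), -12175), Pow(Add(Pow(Add(-30412, Add(8684, -9705)), -1), Function('A')(-208)), -1)) = Mul(Add(20, -12175), Pow(Add(Pow(Add(-30412, Add(8684, -9705)), -1), -2), -1)) = Mul(-12155, Pow(Add(Pow(Add(-30412, -1021), -1), -2), -1)) = Mul(-12155, Pow(Add(Pow(-31433, -1), -2), -1)) = Mul(-12155, Pow(Add(Rational(-1, 31433), -2), -1)) = Mul(-12155, Pow(Rational(-62867, 31433), -1)) = Mul(-12155, Rational(-31433, 62867)) = Rational(382068115, 62867)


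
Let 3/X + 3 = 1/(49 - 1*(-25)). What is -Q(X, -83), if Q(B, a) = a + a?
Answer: 166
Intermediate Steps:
X = -222/221 (X = 3/(-3 + 1/(49 - 1*(-25))) = 3/(-3 + 1/(49 + 25)) = 3/(-3 + 1/74) = 3/(-221/74) = 3*(-74/221) = -222/221 ≈ -1.0045)
Q(B, a) = 2*a
-Q(X, -83) = -2*(-83) = -1*(-166) = 166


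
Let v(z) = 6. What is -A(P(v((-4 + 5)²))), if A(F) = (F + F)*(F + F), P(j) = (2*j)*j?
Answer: -20736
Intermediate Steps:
P(j) = 2*j²
A(F) = 4*F² (A(F) = (2*F)*(2*F) = 4*F²)
-A(P(v((-4 + 5)²))) = -4*(2*6²)² = -4*(2*36)² = -4*72² = -4*5184 = -1*20736 = -20736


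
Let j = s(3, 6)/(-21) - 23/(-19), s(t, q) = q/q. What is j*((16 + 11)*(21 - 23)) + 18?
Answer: -5958/133 ≈ -44.797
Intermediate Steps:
s(t, q) = 1
j = 464/399 (j = 1/(-21) - 23/(-19) = 1*(-1/21) - 23*(-1/19) = -1/21 + 23/19 = 464/399 ≈ 1.1629)
j*((16 + 11)*(21 - 23)) + 18 = 464*((16 + 11)*(21 - 23))/399 + 18 = 464*(27*(-2))/399 + 18 = (464/399)*(-54) + 18 = -8352/133 + 18 = -5958/133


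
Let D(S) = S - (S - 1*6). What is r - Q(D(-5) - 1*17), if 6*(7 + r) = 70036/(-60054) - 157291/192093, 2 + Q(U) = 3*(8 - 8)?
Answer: -61496328287/11535953022 ≈ -5.3308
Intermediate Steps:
D(S) = 6 (D(S) = S - (S - 6) = S - (-6 + S) = S + (6 - S) = 6)
Q(U) = -2 (Q(U) = -2 + 3*(8 - 8) = -2 + 3*0 = -2 + 0 = -2)
r = -84568234331/11535953022 (r = -7 + (70036/(-60054) - 157291/192093)/6 = -7 + (70036*(-1/60054) - 157291*1/192093)/6 = -7 + (-35018/30027 - 157291/192093)/6 = -7 + (1/6)*(-3816563177/1922658837) = -7 - 3816563177/11535953022 = -84568234331/11535953022 ≈ -7.3308)
r - Q(D(-5) - 1*17) = -84568234331/11535953022 - 1*(-2) = -84568234331/11535953022 + 2 = -61496328287/11535953022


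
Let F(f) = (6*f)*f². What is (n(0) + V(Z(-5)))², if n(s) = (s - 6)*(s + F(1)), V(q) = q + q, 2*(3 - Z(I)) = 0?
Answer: 900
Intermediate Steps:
Z(I) = 3 (Z(I) = 3 - ½*0 = 3 + 0 = 3)
V(q) = 2*q
F(f) = 6*f³
n(s) = (-6 + s)*(6 + s) (n(s) = (s - 6)*(s + 6*1³) = (-6 + s)*(s + 6*1) = (-6 + s)*(s + 6) = (-6 + s)*(6 + s))
(n(0) + V(Z(-5)))² = ((-36 + 0²) + 2*3)² = ((-36 + 0) + 6)² = (-36 + 6)² = (-30)² = 900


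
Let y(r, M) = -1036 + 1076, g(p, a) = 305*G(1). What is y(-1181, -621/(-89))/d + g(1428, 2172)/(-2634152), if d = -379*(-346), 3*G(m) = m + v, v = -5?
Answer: 59510215/129535083138 ≈ 0.00045941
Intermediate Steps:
G(m) = -5/3 + m/3 (G(m) = (m - 5)/3 = (-5 + m)/3 = -5/3 + m/3)
g(p, a) = -1220/3 (g(p, a) = 305*(-5/3 + (⅓)*1) = 305*(-5/3 + ⅓) = 305*(-4/3) = -1220/3)
d = 131134
y(r, M) = 40
y(-1181, -621/(-89))/d + g(1428, 2172)/(-2634152) = 40/131134 - 1220/3/(-2634152) = 40*(1/131134) - 1220/3*(-1/2634152) = 20/65567 + 305/1975614 = 59510215/129535083138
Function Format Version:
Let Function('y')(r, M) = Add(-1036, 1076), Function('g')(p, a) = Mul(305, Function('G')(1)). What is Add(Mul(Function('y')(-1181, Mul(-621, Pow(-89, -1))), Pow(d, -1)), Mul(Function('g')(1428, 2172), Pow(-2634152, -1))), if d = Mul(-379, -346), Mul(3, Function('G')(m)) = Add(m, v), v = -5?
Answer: Rational(59510215, 129535083138) ≈ 0.00045941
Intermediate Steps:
Function('G')(m) = Add(Rational(-5, 3), Mul(Rational(1, 3), m)) (Function('G')(m) = Mul(Rational(1, 3), Add(m, -5)) = Mul(Rational(1, 3), Add(-5, m)) = Add(Rational(-5, 3), Mul(Rational(1, 3), m)))
Function('g')(p, a) = Rational(-1220, 3) (Function('g')(p, a) = Mul(305, Add(Rational(-5, 3), Mul(Rational(1, 3), 1))) = Mul(305, Add(Rational(-5, 3), Rational(1, 3))) = Mul(305, Rational(-4, 3)) = Rational(-1220, 3))
d = 131134
Function('y')(r, M) = 40
Add(Mul(Function('y')(-1181, Mul(-621, Pow(-89, -1))), Pow(d, -1)), Mul(Function('g')(1428, 2172), Pow(-2634152, -1))) = Add(Mul(40, Pow(131134, -1)), Mul(Rational(-1220, 3), Pow(-2634152, -1))) = Add(Mul(40, Rational(1, 131134)), Mul(Rational(-1220, 3), Rational(-1, 2634152))) = Add(Rational(20, 65567), Rational(305, 1975614)) = Rational(59510215, 129535083138)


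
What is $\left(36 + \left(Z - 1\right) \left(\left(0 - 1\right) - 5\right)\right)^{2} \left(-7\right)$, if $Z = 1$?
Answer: $-9072$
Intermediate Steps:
$\left(36 + \left(Z - 1\right) \left(\left(0 - 1\right) - 5\right)\right)^{2} \left(-7\right) = \left(36 + \left(1 - 1\right) \left(\left(0 - 1\right) - 5\right)\right)^{2} \left(-7\right) = \left(36 + 0 \left(-1 - 5\right)\right)^{2} \left(-7\right) = \left(36 + 0 \left(-6\right)\right)^{2} \left(-7\right) = \left(36 + 0\right)^{2} \left(-7\right) = 36^{2} \left(-7\right) = 1296 \left(-7\right) = -9072$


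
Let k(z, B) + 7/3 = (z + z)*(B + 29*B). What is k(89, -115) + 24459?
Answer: -1768930/3 ≈ -5.8964e+5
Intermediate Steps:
k(z, B) = -7/3 + 60*B*z (k(z, B) = -7/3 + (z + z)*(B + 29*B) = -7/3 + (2*z)*(30*B) = -7/3 + 60*B*z)
k(89, -115) + 24459 = (-7/3 + 60*(-115)*89) + 24459 = (-7/3 - 614100) + 24459 = -1842307/3 + 24459 = -1768930/3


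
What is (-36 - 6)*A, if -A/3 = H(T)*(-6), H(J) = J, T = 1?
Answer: -756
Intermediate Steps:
A = 18 (A = -3*(-6) = 18)
(-36 - 6)*A = (-36 - 6)*18 = -42*18 = -756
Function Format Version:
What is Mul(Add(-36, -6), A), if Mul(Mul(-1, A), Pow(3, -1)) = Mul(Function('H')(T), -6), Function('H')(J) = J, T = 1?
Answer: -756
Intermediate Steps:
A = 18 (A = Mul(-3, Mul(1, -6)) = Mul(-3, -6) = 18)
Mul(Add(-36, -6), A) = Mul(Add(-36, -6), 18) = Mul(-42, 18) = -756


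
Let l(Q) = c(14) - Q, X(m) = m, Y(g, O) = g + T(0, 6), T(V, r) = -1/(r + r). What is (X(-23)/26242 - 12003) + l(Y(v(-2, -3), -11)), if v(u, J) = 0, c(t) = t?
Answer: -1887679045/157452 ≈ -11989.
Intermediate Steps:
T(V, r) = -1/(2*r)
Y(g, O) = -1/12 + g (Y(g, O) = g - 1/2/6 = g - 1/2*1/6 = g - 1/12 = -1/12 + g)
l(Q) = 14 - Q
(X(-23)/26242 - 12003) + l(Y(v(-2, -3), -11)) = (-23/26242 - 12003) + (14 - (-1/12 + 0)) = (-23*1/26242 - 12003) + (14 - 1*(-1/12)) = (-23/26242 - 12003) + (14 + 1/12) = -314982749/26242 + 169/12 = -1887679045/157452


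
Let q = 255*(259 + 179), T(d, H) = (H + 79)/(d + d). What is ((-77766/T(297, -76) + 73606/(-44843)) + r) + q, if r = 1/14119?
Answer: -9678139423817297/633138317 ≈ -1.5286e+7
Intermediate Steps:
T(d, H) = (79 + H)/(2*d) (T(d, H) = (79 + H)/((2*d)) = (79 + H)*(1/(2*d)) = (79 + H)/(2*d))
r = 1/14119 ≈ 7.0826e-5
q = 111690 (q = 255*438 = 111690)
((-77766/T(297, -76) + 73606/(-44843)) + r) + q = ((-77766*594/(79 - 76) + 73606/(-44843)) + 1/14119) + 111690 = ((-77766/((½)*(1/297)*3) + 73606*(-1/44843)) + 1/14119) + 111690 = ((-77766/1/198 - 73606/44843) + 1/14119) + 111690 = ((-77766*198 - 73606/44843) + 1/14119) + 111690 = ((-15397668 - 73606/44843) + 1/14119) + 111690 = (-690477699730/44843 + 1/14119) + 111690 = -9748854642443027/633138317 + 111690 = -9678139423817297/633138317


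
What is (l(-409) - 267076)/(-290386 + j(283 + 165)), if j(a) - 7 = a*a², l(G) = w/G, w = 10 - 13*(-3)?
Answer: -109234133/36656630317 ≈ -0.0029799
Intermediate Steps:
w = 49 (w = 10 + 39 = 49)
l(G) = 49/G
j(a) = 7 + a³ (j(a) = 7 + a*a² = 7 + a³)
(l(-409) - 267076)/(-290386 + j(283 + 165)) = (49/(-409) - 267076)/(-290386 + (7 + (283 + 165)³)) = (49*(-1/409) - 267076)/(-290386 + (7 + 448³)) = (-49/409 - 267076)/(-290386 + (7 + 89915392)) = -109234133/(409*(-290386 + 89915399)) = -109234133/409/89625013 = -109234133/409*1/89625013 = -109234133/36656630317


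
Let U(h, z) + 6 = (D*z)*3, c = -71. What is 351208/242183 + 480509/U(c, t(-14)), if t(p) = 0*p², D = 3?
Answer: -116369003899/1453098 ≈ -80083.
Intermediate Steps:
t(p) = 0
U(h, z) = -6 + 9*z (U(h, z) = -6 + (3*z)*3 = -6 + 9*z)
351208/242183 + 480509/U(c, t(-14)) = 351208/242183 + 480509/(-6 + 9*0) = 351208*(1/242183) + 480509/(-6 + 0) = 351208/242183 + 480509/(-6) = 351208/242183 + 480509*(-⅙) = 351208/242183 - 480509/6 = -116369003899/1453098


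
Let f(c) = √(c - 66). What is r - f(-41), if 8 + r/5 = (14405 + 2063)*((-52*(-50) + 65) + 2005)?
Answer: 384527760 - I*√107 ≈ 3.8453e+8 - 10.344*I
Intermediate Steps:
f(c) = √(-66 + c)
r = 384527760 (r = -40 + 5*((14405 + 2063)*((-52*(-50) + 65) + 2005)) = -40 + 5*(16468*((2600 + 65) + 2005)) = -40 + 5*(16468*(2665 + 2005)) = -40 + 5*(16468*4670) = -40 + 5*76905560 = -40 + 384527800 = 384527760)
r - f(-41) = 384527760 - √(-66 - 41) = 384527760 - √(-107) = 384527760 - I*√107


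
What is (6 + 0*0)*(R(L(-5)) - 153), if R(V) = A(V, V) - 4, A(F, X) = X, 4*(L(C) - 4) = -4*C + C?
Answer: -1791/2 ≈ -895.50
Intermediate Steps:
L(C) = 4 - 3*C/4 (L(C) = 4 + (-4*C + C)/4 = 4 + (-3*C)/4 = 4 - 3*C/4)
R(V) = -4 + V (R(V) = V - 4 = -4 + V)
(6 + 0*0)*(R(L(-5)) - 153) = (6 + 0*0)*((-4 + (4 - ¾*(-5))) - 153) = (6 + 0)*((-4 + (4 + 15/4)) - 153) = 6*((-4 + 31/4) - 153) = 6*(15/4 - 153) = 6*(-597/4) = -1791/2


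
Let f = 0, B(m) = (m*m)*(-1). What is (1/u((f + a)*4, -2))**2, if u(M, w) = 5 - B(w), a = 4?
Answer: 1/81 ≈ 0.012346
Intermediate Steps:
B(m) = -m**2 (B(m) = m**2*(-1) = -m**2)
u(M, w) = 5 + w**2 (u(M, w) = 5 - (-1)*w**2 = 5 + w**2)
(1/u((f + a)*4, -2))**2 = (1/(5 + (-2)**2))**2 = (1/(5 + 4))**2 = (1/9)**2 = 1/81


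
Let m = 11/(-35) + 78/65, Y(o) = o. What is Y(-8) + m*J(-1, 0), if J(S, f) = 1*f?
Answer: -8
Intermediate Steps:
J(S, f) = f
m = 31/35 (m = 11*(-1/35) + 78*(1/65) = -11/35 + 6/5 = 31/35 ≈ 0.88571)
Y(-8) + m*J(-1, 0) = -8 + (31/35)*0 = -8 + 0 = -8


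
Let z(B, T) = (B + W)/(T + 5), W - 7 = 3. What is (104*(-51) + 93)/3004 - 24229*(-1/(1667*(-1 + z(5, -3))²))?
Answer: -1176922889/846295892 ≈ -1.3907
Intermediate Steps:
W = 10 (W = 7 + 3 = 10)
z(B, T) = (10 + B)/(5 + T) (z(B, T) = (B + 10)/(T + 5) = (10 + B)/(5 + T))
(104*(-51) + 93)/3004 - 24229*(-1/(1667*(-1 + z(5, -3))²)) = (104*(-51) + 93)/3004 - 24229*(-1/(1667*(-1 + (10 + 5)/(5 - 3))²)) = (-5304 + 93)*(1/3004) - 24229*(-1/(1667*(-1 + 15/2)²)) = -5211*1/3004 - 24229*(-1/(1667*(-1 + (½)*15)²)) = -5211/3004 - 24229*(-1/(1667*(-1 + 15/2)²)) = -5211/3004 - 24229/((-1667*(13/2)²)) = -5211/3004 - 24229/((-1667*169/4)) = -5211/3004 - 24229/(-281723/4) = -5211/3004 - 24229*(-4/281723) = -5211/3004 + 96916/281723 = -1176922889/846295892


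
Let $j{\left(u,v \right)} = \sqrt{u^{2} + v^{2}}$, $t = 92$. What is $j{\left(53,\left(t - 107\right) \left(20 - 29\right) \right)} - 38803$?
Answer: $-38803 + \sqrt{21034} \approx -38658.0$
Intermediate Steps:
$j{\left(53,\left(t - 107\right) \left(20 - 29\right) \right)} - 38803 = \sqrt{53^{2} + \left(\left(92 - 107\right) \left(20 - 29\right)\right)^{2}} - 38803 = \sqrt{2809 + \left(\left(-15\right) \left(-9\right)\right)^{2}} - 38803 = \sqrt{2809 + 135^{2}} - 38803 = \sqrt{2809 + 18225} - 38803 = \sqrt{21034} - 38803 = -38803 + \sqrt{21034}$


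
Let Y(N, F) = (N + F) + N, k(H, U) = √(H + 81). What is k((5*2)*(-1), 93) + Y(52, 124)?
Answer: 228 + √71 ≈ 236.43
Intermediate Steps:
k(H, U) = √(81 + H)
Y(N, F) = F + 2*N (Y(N, F) = (F + N) + N = F + 2*N)
k((5*2)*(-1), 93) + Y(52, 124) = √(81 + (5*2)*(-1)) + (124 + 2*52) = √(81 + 10*(-1)) + (124 + 104) = √(81 - 10) + 228 = √71 + 228 = 228 + √71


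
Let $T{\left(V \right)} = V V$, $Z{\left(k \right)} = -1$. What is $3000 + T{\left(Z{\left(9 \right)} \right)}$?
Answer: $3001$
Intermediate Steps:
$T{\left(V \right)} = V^{2}$
$3000 + T{\left(Z{\left(9 \right)} \right)} = 3000 + \left(-1\right)^{2} = 3000 + 1 = 3001$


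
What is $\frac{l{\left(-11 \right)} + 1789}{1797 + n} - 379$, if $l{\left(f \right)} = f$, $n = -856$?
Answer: $- \frac{354861}{941} \approx -377.11$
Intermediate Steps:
$\frac{l{\left(-11 \right)} + 1789}{1797 + n} - 379 = \frac{-11 + 1789}{1797 - 856} - 379 = \frac{1778}{941} - 379 = - \frac{354861}{941}$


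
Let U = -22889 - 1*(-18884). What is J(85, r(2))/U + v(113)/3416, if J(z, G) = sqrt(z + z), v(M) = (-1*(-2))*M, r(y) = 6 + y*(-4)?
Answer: 113/1708 - sqrt(170)/4005 ≈ 0.062904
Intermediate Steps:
r(y) = 6 - 4*y
U = -4005 (U = -22889 + 18884 = -4005)
v(M) = 2*M
J(z, G) = sqrt(2)*sqrt(z) (J(z, G) = sqrt(2*z) = sqrt(2)*sqrt(z))
J(85, r(2))/U + v(113)/3416 = (sqrt(2)*sqrt(85))/(-4005) + (2*113)/3416 = sqrt(170)*(-1/4005) + 226*(1/3416) = -sqrt(170)/4005 + 113/1708 = 113/1708 - sqrt(170)/4005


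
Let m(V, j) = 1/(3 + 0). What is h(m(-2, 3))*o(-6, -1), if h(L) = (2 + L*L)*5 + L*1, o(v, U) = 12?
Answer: 392/3 ≈ 130.67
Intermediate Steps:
m(V, j) = ⅓ (m(V, j) = 1/3 = ⅓)
h(L) = 10 + L + 5*L² (h(L) = (2 + L²)*5 + L = (10 + 5*L²) + L = 10 + L + 5*L²)
h(m(-2, 3))*o(-6, -1) = (10 + ⅓ + 5*(⅓)²)*12 = (10 + ⅓ + 5*(⅑))*12 = (10 + ⅓ + 5/9)*12 = (98/9)*12 = 392/3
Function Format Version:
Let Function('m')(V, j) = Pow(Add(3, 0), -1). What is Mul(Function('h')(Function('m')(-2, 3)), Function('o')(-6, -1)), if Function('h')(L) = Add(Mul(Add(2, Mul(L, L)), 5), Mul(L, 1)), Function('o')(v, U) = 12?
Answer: Rational(392, 3) ≈ 130.67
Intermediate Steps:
Function('m')(V, j) = Rational(1, 3) (Function('m')(V, j) = Pow(3, -1) = Rational(1, 3))
Function('h')(L) = Add(10, L, Mul(5, Pow(L, 2))) (Function('h')(L) = Add(Mul(Add(2, Pow(L, 2)), 5), L) = Add(Add(10, Mul(5, Pow(L, 2))), L) = Add(10, L, Mul(5, Pow(L, 2))))
Mul(Function('h')(Function('m')(-2, 3)), Function('o')(-6, -1)) = Mul(Add(10, Rational(1, 3), Mul(5, Pow(Rational(1, 3), 2))), 12) = Mul(Add(10, Rational(1, 3), Mul(5, Rational(1, 9))), 12) = Mul(Add(10, Rational(1, 3), Rational(5, 9)), 12) = Mul(Rational(98, 9), 12) = Rational(392, 3)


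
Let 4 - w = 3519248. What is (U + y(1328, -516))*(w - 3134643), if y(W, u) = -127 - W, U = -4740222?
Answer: 31550582948499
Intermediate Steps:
w = -3519244 (w = 4 - 1*3519248 = 4 - 3519248 = -3519244)
(U + y(1328, -516))*(w - 3134643) = (-4740222 + (-127 - 1*1328))*(-3519244 - 3134643) = (-4740222 + (-127 - 1328))*(-6653887) = (-4740222 - 1455)*(-6653887) = -4741677*(-6653887) = 31550582948499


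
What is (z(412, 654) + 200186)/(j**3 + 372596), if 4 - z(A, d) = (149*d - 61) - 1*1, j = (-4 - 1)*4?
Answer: 51403/182298 ≈ 0.28197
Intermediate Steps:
j = -20 (j = -5*4 = -20)
z(A, d) = 66 - 149*d (z(A, d) = 4 - ((149*d - 61) - 1*1) = 4 - ((-61 + 149*d) - 1) = 4 - (-62 + 149*d) = 4 + (62 - 149*d) = 66 - 149*d)
(z(412, 654) + 200186)/(j**3 + 372596) = ((66 - 149*654) + 200186)/((-20)**3 + 372596) = ((66 - 97446) + 200186)/(-8000 + 372596) = (-97380 + 200186)/364596 = 102806*(1/364596) = 51403/182298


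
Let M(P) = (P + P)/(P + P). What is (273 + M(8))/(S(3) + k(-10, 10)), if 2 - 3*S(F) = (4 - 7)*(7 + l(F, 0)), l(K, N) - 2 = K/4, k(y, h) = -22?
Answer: -3288/139 ≈ -23.655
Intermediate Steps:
l(K, N) = 2 + K/4
M(P) = 1 (M(P) = (2*P)/((2*P)) = (2*P)*(1/(2*P)) = 1)
S(F) = 29/3 + F/4 (S(F) = 2/3 - (4 - 7)*(7 + (2 + F/4))/3 = 2/3 - (-1)*(9 + F/4) = 2/3 - (-27 - 3*F/4)/3 = 2/3 + (9 + F/4) = 29/3 + F/4)
(273 + M(8))/(S(3) + k(-10, 10)) = (273 + 1)/((29/3 + (1/4)*3) - 22) = 274/((29/3 + 3/4) - 22) = 274/(125/12 - 22) = 274/(-139/12) = 274*(-12/139) = -3288/139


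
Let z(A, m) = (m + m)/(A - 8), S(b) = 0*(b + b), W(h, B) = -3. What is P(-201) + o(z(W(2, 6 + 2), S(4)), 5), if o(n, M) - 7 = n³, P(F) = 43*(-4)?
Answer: -165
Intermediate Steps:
P(F) = -172
S(b) = 0 (S(b) = 0*(2*b) = 0)
z(A, m) = 2*m/(-8 + A) (z(A, m) = (2*m)/(-8 + A) = 2*m/(-8 + A))
o(n, M) = 7 + n³
P(-201) + o(z(W(2, 6 + 2), S(4)), 5) = -172 + (7 + (2*0/(-8 - 3))³) = -172 + (7 + (2*0/(-11))³) = -172 + (7 + (2*0*(-1/11))³) = -172 + (7 + 0³) = -172 + (7 + 0) = -172 + 7 = -165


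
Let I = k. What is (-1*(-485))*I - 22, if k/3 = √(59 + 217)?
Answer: -22 + 2910*√69 ≈ 24150.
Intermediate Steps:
k = 6*√69 (k = 3*√(59 + 217) = 3*√276 = 3*(2*√69) = 6*√69 ≈ 49.840)
I = 6*√69 ≈ 49.840
(-1*(-485))*I - 22 = (-1*(-485))*(6*√69) - 22 = 485*(6*√69) - 22 = 2910*√69 - 22 = -22 + 2910*√69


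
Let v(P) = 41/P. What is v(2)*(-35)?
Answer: -1435/2 ≈ -717.50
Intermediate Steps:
v(2)*(-35) = (41/2)*(-35) = -1435/2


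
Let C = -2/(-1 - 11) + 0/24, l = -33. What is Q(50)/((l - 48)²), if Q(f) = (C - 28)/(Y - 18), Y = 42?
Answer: -167/944784 ≈ -0.00017676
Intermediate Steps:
C = ⅙ (C = -2/(-12) + 0*(1/24) = -2*(-1/12) + 0 = ⅙ + 0 = ⅙ ≈ 0.16667)
Q(f) = -167/144 (Q(f) = (⅙ - 28)/(42 - 18) = -167/6/24 = -167/6*1/24 = -167/144)
Q(50)/((l - 48)²) = -167/(144*(-33 - 48)²) = -167/(144*((-81)²)) = -167/144/6561 = -167/144*1/6561 = -167/944784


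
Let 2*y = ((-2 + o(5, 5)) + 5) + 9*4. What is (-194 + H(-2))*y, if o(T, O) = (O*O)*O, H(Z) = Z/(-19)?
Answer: -302088/19 ≈ -15899.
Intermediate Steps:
H(Z) = -Z/19 (H(Z) = Z*(-1/19) = -Z/19)
o(T, O) = O³ (o(T, O) = O²*O = O³)
y = 82 (y = (((-2 + 5³) + 5) + 9*4)/2 = (((-2 + 125) + 5) + 36)/2 = ((123 + 5) + 36)/2 = (128 + 36)/2 = (½)*164 = 82)
(-194 + H(-2))*y = (-194 - 1/19*(-2))*82 = (-194 + 2/19)*82 = -3684/19*82 = -302088/19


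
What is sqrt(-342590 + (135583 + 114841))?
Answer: I*sqrt(92166) ≈ 303.59*I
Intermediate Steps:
sqrt(-342590 + (135583 + 114841)) = sqrt(-342590 + 250424) = sqrt(-92166) = I*sqrt(92166)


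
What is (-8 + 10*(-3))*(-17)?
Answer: 646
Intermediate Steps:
(-8 + 10*(-3))*(-17) = (-8 - 30)*(-17) = -38*(-17) = 646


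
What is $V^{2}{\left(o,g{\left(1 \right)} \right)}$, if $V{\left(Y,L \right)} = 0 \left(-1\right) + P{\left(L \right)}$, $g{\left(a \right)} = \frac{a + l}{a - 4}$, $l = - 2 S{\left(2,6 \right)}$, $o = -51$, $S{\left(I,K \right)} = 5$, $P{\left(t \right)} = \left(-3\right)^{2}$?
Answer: $81$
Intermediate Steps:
$P{\left(t \right)} = 9$
$l = -10$ ($l = \left(-2\right) 5 = -10$)
$g{\left(a \right)} = \frac{-10 + a}{-4 + a}$ ($g{\left(a \right)} = \frac{a - 10}{a - 4} = \frac{-10 + a}{-4 + a}$)
$V{\left(Y,L \right)} = 9$ ($V{\left(Y,L \right)} = 0 \left(-1\right) + 9 = 0 + 9 = 9$)
$V^{2}{\left(o,g{\left(1 \right)} \right)} = 9^{2} = 81$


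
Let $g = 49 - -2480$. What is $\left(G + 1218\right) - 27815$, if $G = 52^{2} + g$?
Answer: $-21364$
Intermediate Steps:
$g = 2529$ ($g = 49 + 2480 = 2529$)
$G = 5233$ ($G = 52^{2} + 2529 = 2704 + 2529 = 5233$)
$\left(G + 1218\right) - 27815 = \left(5233 + 1218\right) - 27815 = 6451 - 27815 = -21364$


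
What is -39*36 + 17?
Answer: -1387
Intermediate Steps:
-39*36 + 17 = -1404 + 17 = -1387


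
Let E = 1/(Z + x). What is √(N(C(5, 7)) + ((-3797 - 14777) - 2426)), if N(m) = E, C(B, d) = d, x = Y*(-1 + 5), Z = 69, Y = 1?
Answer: 13*I*√662183/73 ≈ 144.91*I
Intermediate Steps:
x = 4 (x = 1*(-1 + 5) = 1*4 = 4)
E = 1/73 (E = 1/(69 + 4) = 1/73 ≈ 0.013699)
N(m) = 1/73
√(N(C(5, 7)) + ((-3797 - 14777) - 2426)) = √(1/73 + ((-3797 - 14777) - 2426)) = √(1/73 + (-18574 - 2426)) = √(1/73 - 21000) = √(-1532999/73) = 13*I*√662183/73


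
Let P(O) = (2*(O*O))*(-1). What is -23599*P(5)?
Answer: 1179950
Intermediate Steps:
P(O) = -2*O² (P(O) = (2*O²)*(-1) = -2*O²)
-23599*P(5) = -(-47198)*5² = -(-47198)*25 = -23599*(-50) = 1179950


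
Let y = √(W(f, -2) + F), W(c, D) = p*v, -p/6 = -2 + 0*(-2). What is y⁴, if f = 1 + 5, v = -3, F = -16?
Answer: 2704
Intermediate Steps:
f = 6
p = 12 (p = -6*(-2 + 0*(-2)) = -6*(-2 + 0) = -6*(-2) = 12)
W(c, D) = -36 (W(c, D) = 12*(-3) = -36)
y = 2*I*√13 (y = √(-36 - 16) = √(-52) = 2*I*√13 ≈ 7.2111*I)
y⁴ = (2*I*√13)⁴ = 2704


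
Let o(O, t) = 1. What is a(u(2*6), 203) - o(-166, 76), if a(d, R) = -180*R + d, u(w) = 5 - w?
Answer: -36548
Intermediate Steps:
a(d, R) = d - 180*R
a(u(2*6), 203) - o(-166, 76) = ((5 - 2*6) - 180*203) - 1*1 = ((5 - 1*12) - 36540) - 1 = ((5 - 12) - 36540) - 1 = (-7 - 36540) - 1 = -36547 - 1 = -36548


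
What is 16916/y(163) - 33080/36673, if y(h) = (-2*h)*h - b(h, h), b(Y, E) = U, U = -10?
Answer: -594458677/487090786 ≈ -1.2204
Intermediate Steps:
b(Y, E) = -10
y(h) = 10 - 2*h² (y(h) = (-2*h)*h - 1*(-10) = -2*h² + 10 = 10 - 2*h²)
16916/y(163) - 33080/36673 = 16916/(10 - 2*163²) - 33080/36673 = 16916/(10 - 2*26569) - 33080*1/36673 = 16916/(10 - 53138) - 33080/36673 = 16916/(-53128) - 33080/36673 = 16916*(-1/53128) - 33080/36673 = -4229/13282 - 33080/36673 = -594458677/487090786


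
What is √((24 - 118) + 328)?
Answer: 3*√26 ≈ 15.297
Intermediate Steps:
√((24 - 118) + 328) = √(-94 + 328) = √234 = 3*√26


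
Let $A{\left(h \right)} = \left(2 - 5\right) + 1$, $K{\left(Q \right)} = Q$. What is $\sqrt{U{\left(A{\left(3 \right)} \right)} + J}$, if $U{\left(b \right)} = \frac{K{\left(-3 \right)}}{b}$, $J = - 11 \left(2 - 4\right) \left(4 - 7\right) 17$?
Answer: $\frac{3 i \sqrt{498}}{2} \approx 33.474 i$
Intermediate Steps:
$A{\left(h \right)} = -2$ ($A{\left(h \right)} = -3 + 1 = -2$)
$J = -1122$ ($J = - 11 \left(\left(-2\right) \left(-3\right)\right) 17 = \left(-11\right) 6 \cdot 17 = \left(-66\right) 17 = -1122$)
$U{\left(b \right)} = - \frac{3}{b}$
$\sqrt{U{\left(A{\left(3 \right)} \right)} + J} = \sqrt{- \frac{3}{-2} - 1122} = \sqrt{\left(-3\right) \left(- \frac{1}{2}\right) - 1122} = \sqrt{\frac{3}{2} - 1122} = \sqrt{- \frac{2241}{2}} = \frac{3 i \sqrt{498}}{2}$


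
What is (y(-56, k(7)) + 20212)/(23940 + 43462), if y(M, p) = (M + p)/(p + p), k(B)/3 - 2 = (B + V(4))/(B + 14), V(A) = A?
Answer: 2142133/7144612 ≈ 0.29982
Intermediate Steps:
k(B) = 6 + 3*(4 + B)/(14 + B) (k(B) = 6 + 3*((B + 4)/(B + 14)) = 6 + 3*((4 + B)/(14 + B)) = 6 + 3*(4 + B)/(14 + B))
y(M, p) = (M + p)/(2*p) (y(M, p) = (M + p)/((2*p)) = (M + p)*(1/(2*p)) = (M + p)/(2*p))
(y(-56, k(7)) + 20212)/(23940 + 43462) = ((-56 + 3*(32 + 3*7)/(14 + 7))/(2*((3*(32 + 3*7)/(14 + 7)))) + 20212)/(23940 + 43462) = ((-56 + 3*(32 + 21)/21)/(2*((3*(32 + 21)/21))) + 20212)/67402 = ((-56 + 3*(1/21)*53)/(2*((3*(1/21)*53))) + 20212)*(1/67402) = ((-56 + 53/7)/(2*(53/7)) + 20212)*(1/67402) = ((½)*(7/53)*(-339/7) + 20212)*(1/67402) = (-339/106 + 20212)*(1/67402) = (2142133/106)*(1/67402) = 2142133/7144612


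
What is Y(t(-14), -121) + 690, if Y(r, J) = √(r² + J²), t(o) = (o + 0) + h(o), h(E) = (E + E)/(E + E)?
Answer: 690 + √14810 ≈ 811.70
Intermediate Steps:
h(E) = 1 (h(E) = (2*E)/((2*E)) = (2*E)*(1/(2*E)) = 1)
t(o) = 1 + o (t(o) = (o + 0) + 1 = o + 1 = 1 + o)
Y(r, J) = √(J² + r²)
Y(t(-14), -121) + 690 = √((-121)² + (1 - 14)²) + 690 = √(14641 + (-13)²) + 690 = √(14641 + 169) + 690 = √14810 + 690 = 690 + √14810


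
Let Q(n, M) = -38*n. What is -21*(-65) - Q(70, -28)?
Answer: 4025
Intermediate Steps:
-21*(-65) - Q(70, -28) = -21*(-65) - (-38)*70 = 1365 - 1*(-2660) = 1365 + 2660 = 4025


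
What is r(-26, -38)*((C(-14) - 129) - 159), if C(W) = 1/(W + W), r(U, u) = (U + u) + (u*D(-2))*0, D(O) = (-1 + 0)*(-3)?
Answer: 129040/7 ≈ 18434.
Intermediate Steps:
D(O) = 3 (D(O) = -1*(-3) = 3)
r(U, u) = U + u (r(U, u) = (U + u) + (u*3)*0 = (U + u) + (3*u)*0 = (U + u) + 0 = U + u)
C(W) = 1/(2*W)
r(-26, -38)*((C(-14) - 129) - 159) = (-26 - 38)*(((1/2)/(-14) - 129) - 159) = -64*(((1/2)*(-1/14) - 129) - 159) = -64*((-1/28 - 129) - 159) = -64*(-3613/28 - 159) = -64*(-8065/28) = 129040/7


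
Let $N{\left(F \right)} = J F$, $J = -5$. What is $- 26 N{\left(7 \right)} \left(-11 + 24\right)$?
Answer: $11830$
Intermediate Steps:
$N{\left(F \right)} = - 5 F$
$- 26 N{\left(7 \right)} \left(-11 + 24\right) = - 26 \left(\left(-5\right) 7\right) \left(-11 + 24\right) = \left(-26\right) \left(-35\right) 13 = 910 \cdot 13 = 11830$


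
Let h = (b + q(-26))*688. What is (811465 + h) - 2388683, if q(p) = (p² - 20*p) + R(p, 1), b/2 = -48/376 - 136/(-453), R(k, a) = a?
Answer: -16041588038/21291 ≈ -7.5344e+5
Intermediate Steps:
b = 7348/21291 (b = 2*(-48/376 - 136/(-453)) = 2*(-48*1/376 - 136*(-1/453)) = 2*(-6/47 + 136/453) = 2*(3674/21291) = 7348/21291 ≈ 0.34512)
q(p) = 1 + p² - 20*p (q(p) = (p² - 20*p) + 1 = 1 + p² - 20*p)
h = 17538960400/21291 (h = (7348/21291 + (1 + (-26)² - 20*(-26)))*688 = (7348/21291 + (1 + 676 + 520))*688 = (7348/21291 + 1197)*688 = (25492675/21291)*688 = 17538960400/21291 ≈ 8.2377e+5)
(811465 + h) - 2388683 = (811465 + 17538960400/21291) - 2388683 = 34815861715/21291 - 2388683 = -16041588038/21291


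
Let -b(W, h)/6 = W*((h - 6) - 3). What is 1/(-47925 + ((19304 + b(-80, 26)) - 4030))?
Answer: -1/24491 ≈ -4.0831e-5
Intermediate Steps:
b(W, h) = -6*W*(-9 + h) (b(W, h) = -6*W*((h - 6) - 3) = -6*W*((-6 + h) - 3) = -6*W*(-9 + h))
1/(-47925 + ((19304 + b(-80, 26)) - 4030)) = 1/(-47925 + ((19304 + 6*(-80)*(9 - 1*26)) - 4030)) = 1/(-47925 + ((19304 + 6*(-80)*(9 - 26)) - 4030)) = 1/(-47925 + ((19304 + 6*(-80)*(-17)) - 4030)) = 1/(-47925 + ((19304 + 8160) - 4030)) = 1/(-47925 + (27464 - 4030)) = 1/(-47925 + 23434) = 1/(-24491) = -1/24491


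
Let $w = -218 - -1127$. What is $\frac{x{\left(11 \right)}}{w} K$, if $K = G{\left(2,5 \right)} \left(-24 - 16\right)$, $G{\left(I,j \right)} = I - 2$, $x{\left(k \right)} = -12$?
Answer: $0$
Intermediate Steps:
$G{\left(I,j \right)} = -2 + I$
$w = 909$ ($w = -218 + 1127 = 909$)
$K = 0$ ($K = \left(-2 + 2\right) \left(-24 - 16\right) = 0 \left(-24 - 16\right) = 0 \left(-40\right) = 0$)
$\frac{x{\left(11 \right)}}{w} K = - \frac{12}{909} \cdot 0 = \left(-12\right) \frac{1}{909} \cdot 0 = \left(- \frac{4}{303}\right) 0 = 0$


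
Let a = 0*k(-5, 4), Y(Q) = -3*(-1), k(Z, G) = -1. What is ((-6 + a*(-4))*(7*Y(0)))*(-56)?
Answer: 7056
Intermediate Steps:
Y(Q) = 3
a = 0 (a = 0*(-1) = 0)
((-6 + a*(-4))*(7*Y(0)))*(-56) = ((-6 + 0*(-4))*(7*3))*(-56) = ((-6 + 0)*21)*(-56) = -6*21*(-56) = -126*(-56) = 7056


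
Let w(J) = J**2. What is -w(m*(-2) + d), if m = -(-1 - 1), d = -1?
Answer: -25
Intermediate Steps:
m = 2 (m = -1*(-2) = 2)
-w(m*(-2) + d) = -(2*(-2) - 1)**2 = -(-4 - 1)**2 = -1*(-5)**2 = -1*25 = -25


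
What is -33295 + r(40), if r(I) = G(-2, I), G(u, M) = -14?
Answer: -33309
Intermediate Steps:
r(I) = -14
-33295 + r(40) = -33295 - 14 = -33309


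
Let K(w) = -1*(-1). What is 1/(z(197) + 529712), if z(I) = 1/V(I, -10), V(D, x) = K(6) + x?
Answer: 9/4767407 ≈ 1.8878e-6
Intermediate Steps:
K(w) = 1
V(D, x) = 1 + x
z(I) = -⅑ (z(I) = 1/(1 - 10) = 1/(-9) = -⅑)
1/(z(197) + 529712) = 1/(-⅑ + 529712) = 1/(4767407/9) = 9/4767407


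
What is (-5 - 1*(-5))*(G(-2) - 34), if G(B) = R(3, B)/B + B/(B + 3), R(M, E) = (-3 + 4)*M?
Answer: 0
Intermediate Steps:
R(M, E) = M (R(M, E) = 1*M = M)
G(B) = 3/B + B/(3 + B) (G(B) = 3/B + B/(B + 3) = 3/B + B/(3 + B))
(-5 - 1*(-5))*(G(-2) - 34) = (-5 - 1*(-5))*((9 + (-2)**2 + 3*(-2))/((-2)*(3 - 2)) - 34) = (-5 + 5)*(-1/2*(9 + 4 - 6)/1 - 34) = 0*(-1/2*1*7 - 34) = 0*(-7/2 - 34) = 0*(-75/2) = 0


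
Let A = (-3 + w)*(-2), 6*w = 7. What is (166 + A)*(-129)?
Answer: -21887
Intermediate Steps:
w = 7/6 (w = (⅙)*7 = 7/6 ≈ 1.1667)
A = 11/3 (A = (-3 + 7/6)*(-2) = -11/6*(-2) = 11/3 ≈ 3.6667)
(166 + A)*(-129) = (166 + 11/3)*(-129) = (509/3)*(-129) = -21887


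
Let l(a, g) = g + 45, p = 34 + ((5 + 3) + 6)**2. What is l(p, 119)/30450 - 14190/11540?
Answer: -21509647/17569650 ≈ -1.2243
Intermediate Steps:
p = 230 (p = 34 + (8 + 6)**2 = 34 + 14**2 = 34 + 196 = 230)
l(a, g) = 45 + g
l(p, 119)/30450 - 14190/11540 = (45 + 119)/30450 - 14190/11540 = 164*(1/30450) - 14190*1/11540 = 82/15225 - 1419/1154 = -21509647/17569650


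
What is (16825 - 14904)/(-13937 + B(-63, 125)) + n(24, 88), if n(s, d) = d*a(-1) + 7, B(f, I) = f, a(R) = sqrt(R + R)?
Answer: 96079/14000 + 88*I*sqrt(2) ≈ 6.8628 + 124.45*I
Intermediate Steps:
a(R) = sqrt(2)*sqrt(R) (a(R) = sqrt(2*R) = sqrt(2)*sqrt(R))
n(s, d) = 7 + I*d*sqrt(2) (n(s, d) = d*(sqrt(2)*sqrt(-1)) + 7 = d*(sqrt(2)*I) + 7 = d*(I*sqrt(2)) + 7 = I*d*sqrt(2) + 7 = 7 + I*d*sqrt(2))
(16825 - 14904)/(-13937 + B(-63, 125)) + n(24, 88) = (16825 - 14904)/(-13937 - 63) + (7 + I*88*sqrt(2)) = 1921/(-14000) + (7 + 88*I*sqrt(2)) = 1921*(-1/14000) + (7 + 88*I*sqrt(2)) = -1921/14000 + (7 + 88*I*sqrt(2)) = 96079/14000 + 88*I*sqrt(2)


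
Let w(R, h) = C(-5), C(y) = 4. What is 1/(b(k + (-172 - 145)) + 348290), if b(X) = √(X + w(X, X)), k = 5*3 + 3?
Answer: 69658/24261184879 - I*√295/121305924395 ≈ 2.8712e-6 - 1.4159e-10*I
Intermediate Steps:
k = 18 (k = 15 + 3 = 18)
w(R, h) = 4
b(X) = √(4 + X) (b(X) = √(X + 4) = √(4 + X))
1/(b(k + (-172 - 145)) + 348290) = 1/(√(4 + (18 + (-172 - 145))) + 348290) = 1/(√(4 + (18 - 317)) + 348290) = 1/(√(4 - 299) + 348290) = 1/(√(-295) + 348290) = 1/(I*√295 + 348290) = 1/(348290 + I*√295)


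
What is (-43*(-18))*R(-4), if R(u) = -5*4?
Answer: -15480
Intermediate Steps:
R(u) = -20
(-43*(-18))*R(-4) = -43*(-18)*(-20) = 774*(-20) = -15480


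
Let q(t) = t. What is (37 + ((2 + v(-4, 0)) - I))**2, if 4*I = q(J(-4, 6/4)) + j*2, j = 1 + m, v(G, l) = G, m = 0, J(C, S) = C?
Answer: 5041/4 ≈ 1260.3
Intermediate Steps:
j = 1 (j = 1 + 0 = 1)
I = -1/2 (I = (-4 + 1*2)/4 = (-4 + 2)/4 = (1/4)*(-2) = -1/2 ≈ -0.50000)
(37 + ((2 + v(-4, 0)) - I))**2 = (37 + ((2 - 4) - 1*(-1/2)))**2 = (37 + (-2 + 1/2))**2 = (37 - 3/2)**2 = (71/2)**2 = 5041/4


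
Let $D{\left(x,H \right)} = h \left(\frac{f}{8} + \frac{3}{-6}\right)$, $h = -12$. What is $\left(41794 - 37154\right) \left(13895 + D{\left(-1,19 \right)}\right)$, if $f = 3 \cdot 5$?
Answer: $64396240$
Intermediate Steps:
$f = 15$
$D{\left(x,H \right)} = - \frac{33}{2}$ ($D{\left(x,H \right)} = - 12 \left(\frac{15}{8} + \frac{3}{-6}\right) = - 12 \left(15 \cdot \frac{1}{8} + 3 \left(- \frac{1}{6}\right)\right) = - 12 \left(\frac{15}{8} - \frac{1}{2}\right) = \left(-12\right) \frac{11}{8} = - \frac{33}{2}$)
$\left(41794 - 37154\right) \left(13895 + D{\left(-1,19 \right)}\right) = \left(41794 - 37154\right) \left(13895 - \frac{33}{2}\right) = 4640 \cdot \frac{27757}{2} = 64396240$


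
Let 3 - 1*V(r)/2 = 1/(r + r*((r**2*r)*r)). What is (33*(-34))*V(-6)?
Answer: -8731778/1297 ≈ -6732.3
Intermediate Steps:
V(r) = 6 - 2/(r + r**5) (V(r) = 6 - 2/(r + r*((r**2*r)*r)) = 6 - 2/(r + r*(r**3*r)) = 6 - 2/(r + r*r**4) = 6 - 2/(r + r**5))
(33*(-34))*V(-6) = (33*(-34))*((-2 + 6*(-6) + 6*(-6)**5)/(-6 + (-6)**5)) = -1122*(-2 - 36 + 6*(-7776))/(-6 - 7776) = -1122*(-2 - 36 - 46656)/(-7782) = -(-187)*(-46694)/1297 = -1122*23347/3891 = -8731778/1297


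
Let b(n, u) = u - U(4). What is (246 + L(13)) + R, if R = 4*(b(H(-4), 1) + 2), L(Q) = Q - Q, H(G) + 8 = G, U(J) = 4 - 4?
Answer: 258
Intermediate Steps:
U(J) = 0
H(G) = -8 + G
L(Q) = 0
b(n, u) = u (b(n, u) = u - 1*0 = u + 0 = u)
R = 12 (R = 4*(1 + 2) = 4*3 = 12)
(246 + L(13)) + R = (246 + 0) + 12 = 246 + 12 = 258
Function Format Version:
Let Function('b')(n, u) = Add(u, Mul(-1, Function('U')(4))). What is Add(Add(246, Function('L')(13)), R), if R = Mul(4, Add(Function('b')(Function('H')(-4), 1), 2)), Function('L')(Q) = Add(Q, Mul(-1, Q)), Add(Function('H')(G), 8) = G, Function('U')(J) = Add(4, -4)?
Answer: 258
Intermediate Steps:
Function('U')(J) = 0
Function('H')(G) = Add(-8, G)
Function('L')(Q) = 0
Function('b')(n, u) = u (Function('b')(n, u) = Add(u, Mul(-1, 0)) = Add(u, 0) = u)
R = 12 (R = Mul(4, Add(1, 2)) = Mul(4, 3) = 12)
Add(Add(246, Function('L')(13)), R) = Add(Add(246, 0), 12) = Add(246, 12) = 258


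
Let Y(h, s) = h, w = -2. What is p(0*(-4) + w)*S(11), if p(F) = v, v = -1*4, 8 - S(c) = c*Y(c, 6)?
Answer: 452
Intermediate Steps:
S(c) = 8 - c**2 (S(c) = 8 - c*c = 8 - c**2)
v = -4
p(F) = -4
p(0*(-4) + w)*S(11) = -4*(8 - 1*11**2) = -4*(8 - 1*121) = -4*(8 - 121) = -4*(-113) = 452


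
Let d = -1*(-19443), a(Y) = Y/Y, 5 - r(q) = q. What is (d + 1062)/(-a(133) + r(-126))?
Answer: 4101/26 ≈ 157.73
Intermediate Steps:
r(q) = 5 - q
a(Y) = 1
d = 19443
(d + 1062)/(-a(133) + r(-126)) = (19443 + 1062)/(-1*1 + (5 - 1*(-126))) = 20505/(-1 + (5 + 126)) = 20505/(-1 + 131) = 20505/130 = 20505*(1/130) = 4101/26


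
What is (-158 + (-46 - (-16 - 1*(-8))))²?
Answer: 38416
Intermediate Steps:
(-158 + (-46 - (-16 - 1*(-8))))² = (-158 + (-46 - (-16 + 8)))² = (-158 + (-46 - 1*(-8)))² = (-158 + (-46 + 8))² = (-158 - 38)² = (-196)² = 38416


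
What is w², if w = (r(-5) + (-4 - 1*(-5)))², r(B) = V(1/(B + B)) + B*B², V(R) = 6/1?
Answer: 193877776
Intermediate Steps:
V(R) = 6 (V(R) = 6*1 = 6)
r(B) = 6 + B³ (r(B) = 6 + B*B² = 6 + B³)
w = 13924 (w = ((6 + (-5)³) + (-4 - 1*(-5)))² = ((6 - 125) + (-4 + 5))² = (-119 + 1)² = (-118)² = 13924)
w² = 13924² = 193877776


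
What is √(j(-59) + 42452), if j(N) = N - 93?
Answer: 30*√47 ≈ 205.67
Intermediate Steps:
j(N) = -93 + N
√(j(-59) + 42452) = √((-93 - 59) + 42452) = √(-152 + 42452) = √42300 = 30*√47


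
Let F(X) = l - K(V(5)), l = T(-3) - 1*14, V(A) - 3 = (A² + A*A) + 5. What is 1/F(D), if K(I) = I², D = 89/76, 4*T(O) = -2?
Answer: -2/6757 ≈ -0.00029599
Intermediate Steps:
T(O) = -½ (T(O) = (¼)*(-2) = -½)
V(A) = 8 + 2*A² (V(A) = 3 + ((A² + A*A) + 5) = 3 + ((A² + A²) + 5) = 3 + (2*A² + 5) = 3 + (5 + 2*A²) = 8 + 2*A²)
l = -29/2 (l = -½ - 1*14 = -½ - 14 = -29/2 ≈ -14.500)
D = 89/76 (D = 89*(1/76) = 89/76 ≈ 1.1711)
F(X) = -6757/2 (F(X) = -29/2 - (8 + 2*5²)² = -29/2 - (8 + 2*25)² = -29/2 - (8 + 50)² = -29/2 - 1*58² = -29/2 - 1*3364 = -29/2 - 3364 = -6757/2)
1/F(D) = 1/(-6757/2) = -2/6757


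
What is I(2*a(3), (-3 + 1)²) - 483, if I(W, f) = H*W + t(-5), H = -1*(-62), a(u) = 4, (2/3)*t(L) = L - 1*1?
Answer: 4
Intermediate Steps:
t(L) = -3/2 + 3*L/2 (t(L) = 3*(L - 1*1)/2 = 3*(L - 1)/2 = 3*(-1 + L)/2 = -3/2 + 3*L/2)
H = 62
I(W, f) = -9 + 62*W (I(W, f) = 62*W + (-3/2 + (3/2)*(-5)) = 62*W + (-3/2 - 15/2) = 62*W - 9 = -9 + 62*W)
I(2*a(3), (-3 + 1)²) - 483 = (-9 + 62*(2*4)) - 483 = (-9 + 62*8) - 483 = (-9 + 496) - 483 = 487 - 483 = 4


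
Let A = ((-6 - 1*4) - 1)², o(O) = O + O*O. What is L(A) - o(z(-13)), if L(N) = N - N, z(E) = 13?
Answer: -182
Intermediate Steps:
o(O) = O + O²
A = 121 (A = ((-6 - 4) - 1)² = (-10 - 1)² = (-11)² = 121)
L(N) = 0
L(A) - o(z(-13)) = 0 - 13*(1 + 13) = 0 - 13*14 = 0 - 1*182 = 0 - 182 = -182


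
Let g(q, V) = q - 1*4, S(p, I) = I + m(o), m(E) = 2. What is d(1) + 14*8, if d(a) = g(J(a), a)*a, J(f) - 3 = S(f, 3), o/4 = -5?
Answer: 116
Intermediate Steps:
o = -20 (o = 4*(-5) = -20)
S(p, I) = 2 + I (S(p, I) = I + 2 = 2 + I)
J(f) = 8 (J(f) = 3 + (2 + 3) = 3 + 5 = 8)
g(q, V) = -4 + q (g(q, V) = q - 4 = -4 + q)
d(a) = 4*a (d(a) = (-4 + 8)*a = 4*a)
d(1) + 14*8 = 4*1 + 14*8 = 4 + 112 = 116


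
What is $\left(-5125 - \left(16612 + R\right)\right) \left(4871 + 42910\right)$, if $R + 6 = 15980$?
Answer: $-1801869291$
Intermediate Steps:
$R = 15974$ ($R = -6 + 15980 = 15974$)
$\left(-5125 - \left(16612 + R\right)\right) \left(4871 + 42910\right) = \left(-5125 - 32586\right) \left(4871 + 42910\right) = \left(-5125 - 32586\right) 47781 = \left(-37711\right) 47781 = -1801869291$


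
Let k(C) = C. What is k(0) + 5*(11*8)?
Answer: 440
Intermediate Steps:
k(0) + 5*(11*8) = 0 + 5*(11*8) = 0 + 5*88 = 0 + 440 = 440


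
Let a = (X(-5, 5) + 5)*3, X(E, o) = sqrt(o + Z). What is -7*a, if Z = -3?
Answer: -105 - 21*sqrt(2) ≈ -134.70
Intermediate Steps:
X(E, o) = sqrt(-3 + o) (X(E, o) = sqrt(o - 3) = sqrt(-3 + o))
a = 15 + 3*sqrt(2) (a = (sqrt(-3 + 5) + 5)*3 = (sqrt(2) + 5)*3 = (5 + sqrt(2))*3 = 15 + 3*sqrt(2) ≈ 19.243)
-7*a = -7*(15 + 3*sqrt(2)) = -105 - 21*sqrt(2)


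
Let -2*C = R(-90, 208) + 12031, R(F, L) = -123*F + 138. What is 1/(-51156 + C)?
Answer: -2/125551 ≈ -1.5930e-5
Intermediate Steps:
R(F, L) = 138 - 123*F
C = -23239/2 (C = -((138 - 123*(-90)) + 12031)/2 = -((138 + 11070) + 12031)/2 = -(11208 + 12031)/2 = -1/2*23239 = -23239/2 ≈ -11620.)
1/(-51156 + C) = 1/(-51156 - 23239/2) = 1/(-125551/2) = -2/125551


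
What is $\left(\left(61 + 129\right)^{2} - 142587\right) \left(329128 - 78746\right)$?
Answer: $-26662428034$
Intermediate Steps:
$\left(\left(61 + 129\right)^{2} - 142587\right) \left(329128 - 78746\right) = \left(190^{2} - 142587\right) \left(329128 - 78746\right) = \left(36100 - 142587\right) \left(329128 - 78746\right) = \left(-106487\right) 250382 = -26662428034$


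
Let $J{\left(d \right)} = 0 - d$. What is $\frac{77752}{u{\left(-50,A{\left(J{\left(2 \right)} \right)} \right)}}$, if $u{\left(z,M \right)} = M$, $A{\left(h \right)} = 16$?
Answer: $\frac{9719}{2} \approx 4859.5$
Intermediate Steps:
$J{\left(d \right)} = - d$
$\frac{77752}{u{\left(-50,A{\left(J{\left(2 \right)} \right)} \right)}} = \frac{77752}{16} = 77752 \cdot \frac{1}{16} = \frac{9719}{2}$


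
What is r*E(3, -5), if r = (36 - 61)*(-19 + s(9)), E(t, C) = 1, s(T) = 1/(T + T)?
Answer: 8525/18 ≈ 473.61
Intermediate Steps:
s(T) = 1/(2*T)
r = 8525/18 (r = (36 - 61)*(-19 + (½)/9) = -25*(-19 + (½)*(⅑)) = -25*(-19 + 1/18) = -25*(-341/18) = 8525/18 ≈ 473.61)
r*E(3, -5) = (8525/18)*1 = 8525/18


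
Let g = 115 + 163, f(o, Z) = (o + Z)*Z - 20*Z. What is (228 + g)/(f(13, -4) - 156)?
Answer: -253/56 ≈ -4.5179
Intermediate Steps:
f(o, Z) = -20*Z + Z*(Z + o) (f(o, Z) = (Z + o)*Z - 20*Z = Z*(Z + o) - 20*Z = -20*Z + Z*(Z + o))
g = 278
(228 + g)/(f(13, -4) - 156) = (228 + 278)/(-4*(-20 - 4 + 13) - 156) = 506/(-4*(-11) - 156) = 506/(44 - 156) = 506/(-112) = 506*(-1/112) = -253/56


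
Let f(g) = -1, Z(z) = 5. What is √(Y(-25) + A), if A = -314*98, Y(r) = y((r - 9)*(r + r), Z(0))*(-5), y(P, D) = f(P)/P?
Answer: I*√889310715/170 ≈ 175.42*I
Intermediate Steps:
y(P, D) = -1/P
Y(r) = 5/(2*r*(-9 + r)) (Y(r) = -1/((r - 9)*(r + r))*(-5) = -1/((-9 + r)*(2*r))*(-5) = -1/(2*r*(-9 + r))*(-5) = 5/(2*r*(-9 + r)))
A = -30772
√(Y(-25) + A) = √((5/2)/(-25*(-9 - 25)) - 30772) = √((5/2)*(-1/25)/(-34) - 30772) = √((5/2)*(-1/25)*(-1/34) - 30772) = √(1/340 - 30772) = √(-10462479/340) = I*√889310715/170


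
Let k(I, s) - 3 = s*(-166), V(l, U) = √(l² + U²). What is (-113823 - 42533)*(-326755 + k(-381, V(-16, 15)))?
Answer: 51089635712 + 25955096*√481 ≈ 5.1659e+10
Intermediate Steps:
V(l, U) = √(U² + l²)
k(I, s) = 3 - 166*s (k(I, s) = 3 + s*(-166) = 3 - 166*s)
(-113823 - 42533)*(-326755 + k(-381, V(-16, 15))) = (-113823 - 42533)*(-326755 + (3 - 166*√(15² + (-16)²))) = -156356*(-326755 + (3 - 166*√(225 + 256))) = -156356*(-326755 + (3 - 166*√481)) = -156356*(-326752 - 166*√481) = 51089635712 + 25955096*√481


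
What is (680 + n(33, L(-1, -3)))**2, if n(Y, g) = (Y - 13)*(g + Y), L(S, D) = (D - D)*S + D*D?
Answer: 2310400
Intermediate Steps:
L(S, D) = D**2 (L(S, D) = 0*S + D**2 = 0 + D**2 = D**2)
n(Y, g) = (-13 + Y)*(Y + g)
(680 + n(33, L(-1, -3)))**2 = (680 + (33**2 - 13*33 - 13*(-3)**2 + 33*(-3)**2))**2 = (680 + (1089 - 429 - 13*9 + 33*9))**2 = (680 + (1089 - 429 - 117 + 297))**2 = (680 + 840)**2 = 1520**2 = 2310400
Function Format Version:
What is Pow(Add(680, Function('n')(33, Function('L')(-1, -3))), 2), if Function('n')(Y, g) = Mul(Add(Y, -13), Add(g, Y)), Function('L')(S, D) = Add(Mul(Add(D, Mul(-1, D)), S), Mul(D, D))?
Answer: 2310400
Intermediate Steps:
Function('L')(S, D) = Pow(D, 2) (Function('L')(S, D) = Add(Mul(0, S), Pow(D, 2)) = Add(0, Pow(D, 2)) = Pow(D, 2))
Function('n')(Y, g) = Mul(Add(-13, Y), Add(Y, g))
Pow(Add(680, Function('n')(33, Function('L')(-1, -3))), 2) = Pow(Add(680, Add(Pow(33, 2), Mul(-13, 33), Mul(-13, Pow(-3, 2)), Mul(33, Pow(-3, 2)))), 2) = Pow(Add(680, Add(1089, -429, Mul(-13, 9), Mul(33, 9))), 2) = Pow(Add(680, Add(1089, -429, -117, 297)), 2) = Pow(Add(680, 840), 2) = Pow(1520, 2) = 2310400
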